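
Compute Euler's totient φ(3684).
φ is multiplicative, with φ(p^e) = p^e − p^(e−1). Factorise 3684 = 2^2 · 3 · 307. Then
  φ(3684) = (2^2 − 2^1) · (3 − 1) · (307 − 1) = 2 · 2 · 306 = 1224.

Final answer: φ(3684) = 1224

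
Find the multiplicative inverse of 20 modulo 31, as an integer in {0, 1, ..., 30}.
Apply the extended Euclidean algorithm to (31, 20), tracking rows (r, s, t) with s·31 + t·20 = r. Each division r_prev = q·r_cur + r_new produces the new row as (previous row) − q·(current row):
  row A: (31, 1, 0)   [1·31 + 0·20 = 31]
  row B: (20, 0, 1)   [0·31 + 1·20 = 20]
  31 = 1·20 + 11   → row C = row A − 1·row B = (11, 1, −1)   [check: 1·31 − 1·20 = 11]
  20 = 1·11 + 9   → row D = row B − 1·row C = (9, −1, 2)   [check: −1·31 + 2·20 = 9]
  11 = 1·9 + 2   → row E = row C − 1·row D = (2, 2, −3)   [check: 2·31 − 3·20 = 2]
  9 = 4·2 + 1   → row F = row D − 4·row E = (1, −9, 14)   [check: −9·31 + 14·20 = 1]
  2 = 2·1 + 0   → remainder 0, stop. gcd = 1 (last nonzero row F).
The gcd is 1, so 20 is invertible mod 31. The last nonzero row gives −9·31 + 14·20 = 1, so t = 14. So 20^(−1) ≡ 14 (mod 31). Verify: 20 · 14 = 280 ≡ 1 (mod 31). ✓

Final answer: 20^(−1) ≡ 14 (mod 31)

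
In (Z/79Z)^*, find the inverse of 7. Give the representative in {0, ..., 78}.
7^(−1) ≡ 34 (mod 79)

Apply the extended Euclidean algorithm to (79, 7), tracking rows (r, s, t) with s·79 + t·7 = r. Each division r_prev = q·r_cur + r_new produces the new row as (previous row) − q·(current row):
  row A: (79, 1, 0)   [1·79 + 0·7 = 79]
  row B: (7, 0, 1)   [0·79 + 1·7 = 7]
  79 = 11·7 + 2   → row C = row A − 11·row B = (2, 1, −11)   [check: 1·79 − 11·7 = 2]
  7 = 3·2 + 1   → row D = row B − 3·row C = (1, −3, 34)   [check: −3·79 + 34·7 = 1]
  2 = 2·1 + 0   → remainder 0, stop. gcd = 1 (last nonzero row D).
The gcd is 1, so 7 is invertible mod 79. The last nonzero row gives −3·79 + 34·7 = 1, so t = 34. So 7^(−1) ≡ 34 (mod 79). Verify: 7 · 34 = 238 ≡ 1 (mod 79). ✓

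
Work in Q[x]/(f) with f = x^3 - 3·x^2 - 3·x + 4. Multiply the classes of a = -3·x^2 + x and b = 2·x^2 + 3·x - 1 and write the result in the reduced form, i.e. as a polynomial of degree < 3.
First multiply in Q[x] without reducing: a · b = -6·x^4 - 7·x^3 + 6·x^2 - x. Now divide by f(x) = x^3 - 3·x^2 - 3·x + 4, eliminating the leading term at each step:
  leading term -6·x^4: subtract (-6·x)·f(x) = -6·x^4 + 18·x^3 + 18·x^2 - 24·x, leaving -25·x^3 - 12·x^2 + 23·x
  leading term -25·x^3: subtract (-25)·f(x) = -25·x^3 + 75·x^2 + 75·x - 100, leaving -87·x^2 - 52·x + 100
The degree is now < 3, so this is the remainder. Hence a · b ≡ -87·x^2 - 52·x + 100 in Q[x]/(f).

Final answer: a · b ≡ -87·x^2 - 52·x + 100 (mod f(x))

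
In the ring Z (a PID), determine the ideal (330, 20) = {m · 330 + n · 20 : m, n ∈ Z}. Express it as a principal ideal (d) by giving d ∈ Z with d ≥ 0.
In the PID Z, (a, b) is generated by gcd(a, b). Compute gcd(330, 20) with the extended Euclidean algorithm, tracking rows (r, s, t) with s·330 + t·20 = r:
  row A: (330, 1, 0)   [1·330 + 0·20 = 330]
  row B: (20, 0, 1)   [0·330 + 1·20 = 20]
  330 = 16·20 + 10   → row C = row A − 16·row B = (10, 1, −16)   [check: 1·330 − 16·20 = 10]
  20 = 2·10 + 0   → remainder 0, stop. gcd = 10 (last nonzero row C).
So gcd(330, 20) = 10, with Bézout identity 1·330 − 16·20 = 10. Containment (⊇): the Bézout identity exhibits 10 as an element of (330, 20), giving (10) ⊆ (330, 20). Containment (⊆): since 10 | 330 and 10 | 20 (330 = 10·33, 20 = 10·2), every Z-linear combination of 330 and 20 is divisible by 10, so (330, 20) ⊆ (10). Therefore (330, 20) = (10), d = 10.

Final answer: (330, 20) = (10); d = 10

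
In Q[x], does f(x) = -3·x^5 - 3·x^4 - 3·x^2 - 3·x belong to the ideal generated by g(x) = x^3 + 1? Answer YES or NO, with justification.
YES

In Q[x] the ideal (g) consists of all multiples of g, so f ∈ (g) iff g | f, i.e. iff the remainder of f on division by g is 0. Divide f by g (g is monic, so eliminate the leading term of the running remainder at each step):
  leading term -3·x^5: subtract (-3·x^2)·g(x) = -3·x^5 - 3·x^2, leaving -3·x^4 - 3·x
  leading term -3·x^4: subtract (-3·x)·g(x) = -3·x^4 - 3·x, leaving 0
The remainder is 0, so f(x) = g(x) · h(x) with h(x) = -3·x^2 - 3·x. Hence g | f, i.e. f ∈ (g).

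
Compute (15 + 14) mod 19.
10

Both summands are already reduced mod 19. 15 + 14 = 29; 29 = 1·19 + 10, so (15 + 14) mod 19 = 10.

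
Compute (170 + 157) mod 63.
Reduce the summands first: 170 ≡ 44, 157 ≡ 31 (mod 63), so 170 + 157 ≡ 44 + 31 (mod 63). 44 + 31 = 75; 75 = 1·63 + 12, so (170 + 157) mod 63 = 12.

Final answer: 12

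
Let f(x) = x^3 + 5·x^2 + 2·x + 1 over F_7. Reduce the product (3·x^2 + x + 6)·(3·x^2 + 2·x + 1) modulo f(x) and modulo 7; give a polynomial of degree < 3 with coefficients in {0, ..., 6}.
a · b ≡ 3·x^2 + 6·x (mod f(x))

Multiply as integer polynomials: a · b = 9·x^4 + 9·x^3 + 23·x^2 + 13·x + 6. Reducing coefficients mod 7: a · b ≡ 2·x^4 + 2·x^3 + 2·x^2 + 6·x + 6. Now divide by f(x) = x^3 + 5·x^2 + 2·x + 1 in F_7[x], eliminating the leading term at each step:
  leading term 2·x^4: subtract (2·x)·f(x) = 2·x^4 + 3·x^3 + 4·x^2 + 2·x, leaving 6·x^3 + 5·x^2 + 4·x + 6 (coefficients mod 7)
  leading term 6·x^3: subtract (6)·f(x) = 6·x^3 + 2·x^2 + 5·x + 6, leaving 3·x^2 + 6·x (coefficients mod 7)
The degree is now < 3, so this is the remainder. Hence a · b ≡ 3·x^2 + 6·x in F_7[x]/(f).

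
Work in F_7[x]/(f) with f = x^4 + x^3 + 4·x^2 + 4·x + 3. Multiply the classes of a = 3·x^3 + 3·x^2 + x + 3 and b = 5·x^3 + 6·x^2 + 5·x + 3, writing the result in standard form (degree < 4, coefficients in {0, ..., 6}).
a · b ≡ 2·x^3 + 5·x^2 + 5·x + 3 (mod f(x))

Multiply as integer polynomials: a · b = 15·x^6 + 33·x^5 + 38·x^4 + 45·x^3 + 32·x^2 + 18·x + 9. Reducing coefficients mod 7: a · b ≡ x^6 + 5·x^5 + 3·x^4 + 3·x^3 + 4·x^2 + 4·x + 2. Now divide by f(x) = x^4 + x^3 + 4·x^2 + 4·x + 3 in F_7[x], eliminating the leading term at each step:
  leading term x^6: subtract (x^2)·f(x) = x^6 + x^5 + 4·x^4 + 4·x^3 + 3·x^2, leaving 4·x^5 + 6·x^4 + 6·x^3 + x^2 + 4·x + 2 (coefficients mod 7)
  leading term 4·x^5: subtract (4·x)·f(x) = 4·x^5 + 4·x^4 + 2·x^3 + 2·x^2 + 5·x, leaving 2·x^4 + 4·x^3 + 6·x^2 + 6·x + 2 (coefficients mod 7)
  leading term 2·x^4: subtract (2)·f(x) = 2·x^4 + 2·x^3 + x^2 + x + 6, leaving 2·x^3 + 5·x^2 + 5·x + 3 (coefficients mod 7)
The degree is now < 4, so this is the remainder. Hence a · b ≡ 2·x^3 + 5·x^2 + 5·x + 3 in F_7[x]/(f).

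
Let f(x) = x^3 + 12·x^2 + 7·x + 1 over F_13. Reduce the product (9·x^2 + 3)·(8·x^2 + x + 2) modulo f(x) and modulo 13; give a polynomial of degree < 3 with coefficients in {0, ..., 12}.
a · b ≡ 9·x^2 + x + 3 (mod f(x))

Multiply as integer polynomials: a · b = 72·x^4 + 9·x^3 + 42·x^2 + 3·x + 6. Reducing coefficients mod 13: a · b ≡ 7·x^4 + 9·x^3 + 3·x^2 + 3·x + 6. Now divide by f(x) = x^3 + 12·x^2 + 7·x + 1 in F_13[x], eliminating the leading term at each step:
  leading term 7·x^4: subtract (7·x)·f(x) = 7·x^4 + 6·x^3 + 10·x^2 + 7·x, leaving 3·x^3 + 6·x^2 + 9·x + 6 (coefficients mod 13)
  leading term 3·x^3: subtract (3)·f(x) = 3·x^3 + 10·x^2 + 8·x + 3, leaving 9·x^2 + x + 3 (coefficients mod 13)
The degree is now < 3, so this is the remainder. Hence a · b ≡ 9·x^2 + x + 3 in F_13[x]/(f).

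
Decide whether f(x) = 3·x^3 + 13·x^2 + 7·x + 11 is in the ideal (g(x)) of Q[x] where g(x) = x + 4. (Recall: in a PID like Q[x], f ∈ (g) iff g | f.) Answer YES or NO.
NO

In Q[x] the ideal (g) consists of all multiples of g, so f ∈ (g) iff g | f, i.e. iff the remainder of f on division by g is 0. Divide f by g (g is monic, so eliminate the leading term of the running remainder at each step):
  leading term 3·x^3: subtract (3·x^2)·g(x) = 3·x^3 + 12·x^2, leaving x^2 + 7·x + 11
  leading term x^2: subtract (x)·g(x) = x^2 + 4·x, leaving 3·x + 11
  leading term 3·x: subtract (3)·g(x) = 3·x + 12, leaving -1
The remainder r(x) = -1 ≠ 0 (and deg r < deg g), so g ∤ f, i.e. f ∉ (g).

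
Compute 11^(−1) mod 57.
11^(−1) ≡ 26 (mod 57)

Apply the extended Euclidean algorithm to (57, 11), tracking rows (r, s, t) with s·57 + t·11 = r. Each division r_prev = q·r_cur + r_new produces the new row as (previous row) − q·(current row):
  row A: (57, 1, 0)   [1·57 + 0·11 = 57]
  row B: (11, 0, 1)   [0·57 + 1·11 = 11]
  57 = 5·11 + 2   → row C = row A − 5·row B = (2, 1, −5)   [check: 1·57 − 5·11 = 2]
  11 = 5·2 + 1   → row D = row B − 5·row C = (1, −5, 26)   [check: −5·57 + 26·11 = 1]
  2 = 2·1 + 0   → remainder 0, stop. gcd = 1 (last nonzero row D).
The gcd is 1, so 11 is invertible mod 57. The last nonzero row gives −5·57 + 26·11 = 1, so t = 26. So 11^(−1) ≡ 26 (mod 57). Verify: 11 · 26 = 286 ≡ 1 (mod 57). ✓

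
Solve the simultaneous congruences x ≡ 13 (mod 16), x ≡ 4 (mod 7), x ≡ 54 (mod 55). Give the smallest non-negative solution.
The moduli 16, 7, 55 are pairwise coprime, so by the CRT there is a unique solution mod 16·7·55 = 6160.
Solve by successive substitution. Start with x ≡ 13 (mod 16).
  Combine with x ≡ 4 (mod 7): write x = 13 + 16·t and require 13 + 16·t ≡ 4 (mod 7), i.e. 16·t ≡ 4 − 13 ≡ 5 (mod 7). Since 16^(−1) ≡ 4 (mod 7) (16 ≡ 2 (mod 7)), t ≡ 4·5 ≡ 6 (mod 7). So x ≡ 13 + 16·6 = 109 (mod 112).
  Combine with x ≡ 54 (mod 55): write x = 109 + 112·t and require 109 + 112·t ≡ 54 (mod 55), i.e. 112·t ≡ 54 − 109 ≡ 0 (mod 55). Since 112^(−1) ≡ 28 (mod 55) (112 ≡ 2 (mod 55)), t ≡ 28·0 ≡ 0 (mod 55). So x ≡ 109 + 112·0 = 109 (mod 6160).
Unique solution in [0, 6160): x = 109.

Final answer: x ≡ 109 (mod 6160); the representative in [0, 6160) is 109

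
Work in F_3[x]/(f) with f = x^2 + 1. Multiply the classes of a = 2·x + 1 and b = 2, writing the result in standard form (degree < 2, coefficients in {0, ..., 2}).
a · b ≡ x + 2 (mod f(x))

Multiply as integer polynomials: a · b = 4·x + 2. Reducing coefficients mod 3: a · b ≡ x + 2. This already has degree < 2, so no reduction by f is needed. Hence a · b ≡ x + 2 in F_3[x]/(f).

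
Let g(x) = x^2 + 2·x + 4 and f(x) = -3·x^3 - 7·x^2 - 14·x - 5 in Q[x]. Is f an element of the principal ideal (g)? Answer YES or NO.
NO

In Q[x] the ideal (g) consists of all multiples of g, so f ∈ (g) iff g | f, i.e. iff the remainder of f on division by g is 0. Divide f by g (g is monic, so eliminate the leading term of the running remainder at each step):
  leading term -3·x^3: subtract (-3·x)·g(x) = -3·x^3 - 6·x^2 - 12·x, leaving -x^2 - 2·x - 5
  leading term -x^2: subtract (-1)·g(x) = -x^2 - 2·x - 4, leaving -1
The remainder r(x) = -1 ≠ 0 (and deg r < deg g), so g ∤ f, i.e. f ∉ (g).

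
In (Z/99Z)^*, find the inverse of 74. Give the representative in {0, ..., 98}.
74^(−1) ≡ 95 (mod 99)

Apply the extended Euclidean algorithm to (99, 74), tracking rows (r, s, t) with s·99 + t·74 = r. Each division r_prev = q·r_cur + r_new produces the new row as (previous row) − q·(current row):
  row A: (99, 1, 0)   [1·99 + 0·74 = 99]
  row B: (74, 0, 1)   [0·99 + 1·74 = 74]
  99 = 1·74 + 25   → row C = row A − 1·row B = (25, 1, −1)   [check: 1·99 − 1·74 = 25]
  74 = 2·25 + 24   → row D = row B − 2·row C = (24, −2, 3)   [check: −2·99 + 3·74 = 24]
  25 = 1·24 + 1   → row E = row C − 1·row D = (1, 3, −4)   [check: 3·99 − 4·74 = 1]
  24 = 24·1 + 0   → remainder 0, stop. gcd = 1 (last nonzero row E).
The gcd is 1, so 74 is invertible mod 99. The last nonzero row gives 3·99 − 4·74 = 1, so t = −4. So 74^(−1) ≡ −4 ≡ 95 (mod 99). Verify: 74 · 95 = 7030 ≡ 1 (mod 99). ✓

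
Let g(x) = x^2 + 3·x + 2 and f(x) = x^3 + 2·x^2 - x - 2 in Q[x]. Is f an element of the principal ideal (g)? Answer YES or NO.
YES

In Q[x] the ideal (g) consists of all multiples of g, so f ∈ (g) iff g | f, i.e. iff the remainder of f on division by g is 0. Divide f by g (g is monic, so eliminate the leading term of the running remainder at each step):
  leading term x^3: subtract (x)·g(x) = x^3 + 3·x^2 + 2·x, leaving -x^2 - 3·x - 2
  leading term -x^2: subtract (-1)·g(x) = -x^2 - 3·x - 2, leaving 0
The remainder is 0, so f(x) = g(x) · h(x) with h(x) = x - 1. Hence g | f, i.e. f ∈ (g).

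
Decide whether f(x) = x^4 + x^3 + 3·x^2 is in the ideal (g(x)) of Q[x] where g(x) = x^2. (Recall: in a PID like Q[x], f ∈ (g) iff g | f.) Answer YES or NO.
YES

In Q[x] the ideal (g) consists of all multiples of g, so f ∈ (g) iff g | f, i.e. iff the remainder of f on division by g is 0. Divide f by g (g is monic, so eliminate the leading term of the running remainder at each step):
  leading term x^4: subtract (x^2)·g(x) = x^4, leaving x^3 + 3·x^2
  leading term x^3: subtract (x)·g(x) = x^3, leaving 3·x^2
  leading term 3·x^2: subtract (3)·g(x) = 3·x^2, leaving 0
The remainder is 0, so f(x) = g(x) · h(x) with h(x) = x^2 + x + 3. Hence g | f, i.e. f ∈ (g).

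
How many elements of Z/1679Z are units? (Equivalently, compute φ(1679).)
Z/1679Z has φ(1679) = 1584 units

An element a ∈ Z/1679Z is a unit iff gcd(a, 1679) = 1, so the number of units is φ(1679). φ is multiplicative, with φ(p^e) = p^e − p^(e−1). Factorise 1679 = 23 · 73. Then
  φ(1679) = (23 − 1) · (73 − 1) = 22 · 72 = 1584.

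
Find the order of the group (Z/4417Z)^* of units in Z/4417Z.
(Z/4417Z)^* consists of the classes a with gcd(a, 4417) = 1, so its order is φ(4417). φ is multiplicative, with φ(p^e) = p^e − p^(e−1). Factorise 4417 = 7 · 631. Then
  φ(4417) = (7 − 1) · (631 − 1) = 6 · 630 = 3780.
Thus |(Z/4417Z)^*| = 3780.

Final answer: |(Z/4417Z)^*| = 3780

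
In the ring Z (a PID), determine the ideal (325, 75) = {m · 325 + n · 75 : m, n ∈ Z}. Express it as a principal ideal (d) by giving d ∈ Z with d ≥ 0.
In the PID Z, (a, b) is generated by gcd(a, b). Compute gcd(325, 75) with the extended Euclidean algorithm, tracking rows (r, s, t) with s·325 + t·75 = r:
  row A: (325, 1, 0)   [1·325 + 0·75 = 325]
  row B: (75, 0, 1)   [0·325 + 1·75 = 75]
  325 = 4·75 + 25   → row C = row A − 4·row B = (25, 1, −4)   [check: 1·325 − 4·75 = 25]
  75 = 3·25 + 0   → remainder 0, stop. gcd = 25 (last nonzero row C).
So gcd(325, 75) = 25, with Bézout identity 1·325 − 4·75 = 25. Containment (⊇): the Bézout identity exhibits 25 as an element of (325, 75), giving (25) ⊆ (325, 75). Containment (⊆): since 25 | 325 and 25 | 75 (325 = 25·13, 75 = 25·3), every Z-linear combination of 325 and 75 is divisible by 25, so (325, 75) ⊆ (25). Therefore (325, 75) = (25), d = 25.

Final answer: (325, 75) = (25); d = 25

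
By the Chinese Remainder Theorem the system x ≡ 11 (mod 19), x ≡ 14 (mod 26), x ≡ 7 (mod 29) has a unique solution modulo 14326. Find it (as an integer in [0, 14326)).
The moduli 19, 26, 29 are pairwise coprime, so by the CRT there is a unique solution mod 19·26·29 = 14326.
Solve by successive substitution. Start with x ≡ 11 (mod 19).
  Combine with x ≡ 14 (mod 26): write x = 11 + 19·t and require 11 + 19·t ≡ 14 (mod 26), i.e. 19·t ≡ 14 − 11 ≡ 3 (mod 26). Since 19^(−1) ≡ 11 (mod 26), t ≡ 11·3 ≡ 7 (mod 26). So x ≡ 11 + 19·7 = 144 (mod 494).
  Combine with x ≡ 7 (mod 29): write x = 144 + 494·t and require 144 + 494·t ≡ 7 (mod 29), i.e. 494·t ≡ 7 − 144 ≡ 8 (mod 29). Since 494^(−1) ≡ 1 (mod 29) (494 ≡ 1 (mod 29)), t ≡ 1·8 ≡ 8 (mod 29). So x ≡ 144 + 494·8 = 4096 (mod 14326).
Unique solution in [0, 14326): x = 4096.

Final answer: x ≡ 4096 (mod 14326); the representative in [0, 14326) is 4096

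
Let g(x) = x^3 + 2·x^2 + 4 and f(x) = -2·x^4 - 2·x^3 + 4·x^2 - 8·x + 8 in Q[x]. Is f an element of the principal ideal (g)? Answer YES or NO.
YES

In Q[x] the ideal (g) consists of all multiples of g, so f ∈ (g) iff g | f, i.e. iff the remainder of f on division by g is 0. Divide f by g (g is monic, so eliminate the leading term of the running remainder at each step):
  leading term -2·x^4: subtract (-2·x)·g(x) = -2·x^4 - 4·x^3 - 8·x, leaving 2·x^3 + 4·x^2 + 8
  leading term 2·x^3: subtract (2)·g(x) = 2·x^3 + 4·x^2 + 8, leaving 0
The remainder is 0, so f(x) = g(x) · h(x) with h(x) = 2 - 2·x. Hence g | f, i.e. f ∈ (g).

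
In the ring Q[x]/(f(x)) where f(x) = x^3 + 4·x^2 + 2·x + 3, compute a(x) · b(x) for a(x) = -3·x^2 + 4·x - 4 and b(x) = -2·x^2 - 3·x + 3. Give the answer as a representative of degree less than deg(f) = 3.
First multiply in Q[x] without reducing: a · b = 6·x^4 + x^3 - 13·x^2 + 24·x - 12. Now divide by f(x) = x^3 + 4·x^2 + 2·x + 3, eliminating the leading term at each step:
  leading term 6·x^4: subtract (6·x)·f(x) = 6·x^4 + 24·x^3 + 12·x^2 + 18·x, leaving -23·x^3 - 25·x^2 + 6·x - 12
  leading term -23·x^3: subtract (-23)·f(x) = -23·x^3 - 92·x^2 - 46·x - 69, leaving 67·x^2 + 52·x + 57
The degree is now < 3, so this is the remainder. Hence a · b ≡ 67·x^2 + 52·x + 57 in Q[x]/(f).

Final answer: a · b ≡ 67·x^2 + 52·x + 57 (mod f(x))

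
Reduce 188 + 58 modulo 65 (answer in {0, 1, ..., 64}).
Reduce the summands first: 188 ≡ 58 (mod 65), so 188 + 58 ≡ 58 + 58 (mod 65). 58 + 58 = 116; 116 = 1·65 + 51, so (188 + 58) mod 65 = 51.

Final answer: 51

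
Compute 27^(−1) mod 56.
27^(−1) ≡ 27 (mod 56)

Apply the extended Euclidean algorithm to (56, 27), tracking rows (r, s, t) with s·56 + t·27 = r. Each division r_prev = q·r_cur + r_new produces the new row as (previous row) − q·(current row):
  row A: (56, 1, 0)   [1·56 + 0·27 = 56]
  row B: (27, 0, 1)   [0·56 + 1·27 = 27]
  56 = 2·27 + 2   → row C = row A − 2·row B = (2, 1, −2)   [check: 1·56 − 2·27 = 2]
  27 = 13·2 + 1   → row D = row B − 13·row C = (1, −13, 27)   [check: −13·56 + 27·27 = 1]
  2 = 2·1 + 0   → remainder 0, stop. gcd = 1 (last nonzero row D).
The gcd is 1, so 27 is invertible mod 56. The last nonzero row gives −13·56 + 27·27 = 1, so t = 27. So 27^(−1) ≡ 27 (mod 56). Verify: 27 · 27 = 729 ≡ 1 (mod 56). ✓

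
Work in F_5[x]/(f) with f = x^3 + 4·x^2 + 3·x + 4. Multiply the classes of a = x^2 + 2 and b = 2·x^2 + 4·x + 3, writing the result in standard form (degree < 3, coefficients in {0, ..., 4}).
a · b ≡ 2·x^2 + 2·x + 2 (mod f(x))

Multiply as integer polynomials: a · b = 2·x^4 + 4·x^3 + 7·x^2 + 8·x + 6. Reducing coefficients mod 5: a · b ≡ 2·x^4 + 4·x^3 + 2·x^2 + 3·x + 1. Now divide by f(x) = x^3 + 4·x^2 + 3·x + 4 in F_5[x], eliminating the leading term at each step:
  leading term 2·x^4: subtract (2·x)·f(x) = 2·x^4 + 3·x^3 + x^2 + 3·x, leaving x^3 + x^2 + 1 (coefficients mod 5)
  leading term x^3: subtract (1)·f(x) = x^3 + 4·x^2 + 3·x + 4, leaving 2·x^2 + 2·x + 2 (coefficients mod 5)
The degree is now < 3, so this is the remainder. Hence a · b ≡ 2·x^2 + 2·x + 2 in F_5[x]/(f).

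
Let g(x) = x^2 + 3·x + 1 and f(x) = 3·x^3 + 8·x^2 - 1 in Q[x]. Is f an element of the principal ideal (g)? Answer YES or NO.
In Q[x] the ideal (g) consists of all multiples of g, so f ∈ (g) iff g | f, i.e. iff the remainder of f on division by g is 0. Divide f by g (g is monic, so eliminate the leading term of the running remainder at each step):
  leading term 3·x^3: subtract (3·x)·g(x) = 3·x^3 + 9·x^2 + 3·x, leaving -x^2 - 3·x - 1
  leading term -x^2: subtract (-1)·g(x) = -x^2 - 3·x - 1, leaving 0
The remainder is 0, so f(x) = g(x) · h(x) with h(x) = 3·x - 1. Hence g | f, i.e. f ∈ (g).

Final answer: YES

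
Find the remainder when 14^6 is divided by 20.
16

Use repeated squaring. Binary(6) = 110. Walk through the bits of the exponent 6 left-to-right: at each bit after the leading one, square the running value, then multiply by 14 if the bit is 1 (always reducing mod 20):
  bit 1 = 1 (leading): start with 14.
  bit 2 = 1: square 14^2 = 196 ≡ 16; bit is 1, so multiply 16·14 = 224 ≡ 4 (mod 20).
  bit 3 = 0: square 4^2 = 16 (mod 20).
Final value: 14^6 ≡ 16 (mod 20).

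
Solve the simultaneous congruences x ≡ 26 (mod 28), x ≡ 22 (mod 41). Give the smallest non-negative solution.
x ≡ 1006 (mod 1148); the representative in [0, 1148) is 1006

The moduli 28, 41 are pairwise coprime, so by the CRT there is a unique solution mod 28·41 = 1148.
Solve by successive substitution. Start with x ≡ 26 (mod 28).
  Combine with x ≡ 22 (mod 41): write x = 26 + 28·t and require 26 + 28·t ≡ 22 (mod 41), i.e. 28·t ≡ 22 − 26 ≡ 37 (mod 41). Since 28^(−1) ≡ 22 (mod 41), t ≡ 22·37 ≡ 35 (mod 41). So x ≡ 26 + 28·35 = 1006 (mod 1148).
Unique solution in [0, 1148): x = 1006.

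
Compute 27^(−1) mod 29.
Apply the extended Euclidean algorithm to (29, 27), tracking rows (r, s, t) with s·29 + t·27 = r. Each division r_prev = q·r_cur + r_new produces the new row as (previous row) − q·(current row):
  row A: (29, 1, 0)   [1·29 + 0·27 = 29]
  row B: (27, 0, 1)   [0·29 + 1·27 = 27]
  29 = 1·27 + 2   → row C = row A − 1·row B = (2, 1, −1)   [check: 1·29 − 1·27 = 2]
  27 = 13·2 + 1   → row D = row B − 13·row C = (1, −13, 14)   [check: −13·29 + 14·27 = 1]
  2 = 2·1 + 0   → remainder 0, stop. gcd = 1 (last nonzero row D).
The gcd is 1, so 27 is invertible mod 29. The last nonzero row gives −13·29 + 14·27 = 1, so t = 14. So 27^(−1) ≡ 14 (mod 29). Verify: 27 · 14 = 378 ≡ 1 (mod 29). ✓

Final answer: 27^(−1) ≡ 14 (mod 29)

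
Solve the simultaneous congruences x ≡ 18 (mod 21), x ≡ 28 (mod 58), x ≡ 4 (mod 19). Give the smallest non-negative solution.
The moduli 21, 58, 19 are pairwise coprime, so by the CRT there is a unique solution mod 21·58·19 = 23142.
Solve by successive substitution. Start with x ≡ 18 (mod 21).
  Combine with x ≡ 28 (mod 58): write x = 18 + 21·t and require 18 + 21·t ≡ 28 (mod 58), i.e. 21·t ≡ 28 − 18 ≡ 10 (mod 58). Since 21^(−1) ≡ 47 (mod 58), t ≡ 47·10 ≡ 6 (mod 58). So x ≡ 18 + 21·6 = 144 (mod 1218).
  Combine with x ≡ 4 (mod 19): write x = 144 + 1218·t and require 144 + 1218·t ≡ 4 (mod 19), i.e. 1218·t ≡ 4 − 144 ≡ 12 (mod 19). Since 1218^(−1) ≡ 10 (mod 19) (1218 ≡ 2 (mod 19)), t ≡ 10·12 ≡ 6 (mod 19). So x ≡ 144 + 1218·6 = 7452 (mod 23142).
Unique solution in [0, 23142): x = 7452.

Final answer: x ≡ 7452 (mod 23142); the representative in [0, 23142) is 7452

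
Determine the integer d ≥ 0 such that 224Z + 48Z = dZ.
(224, 48) = (16); d = 16

In the PID Z, (a, b) is generated by gcd(a, b). Compute gcd(224, 48) with the extended Euclidean algorithm, tracking rows (r, s, t) with s·224 + t·48 = r:
  row A: (224, 1, 0)   [1·224 + 0·48 = 224]
  row B: (48, 0, 1)   [0·224 + 1·48 = 48]
  224 = 4·48 + 32   → row C = row A − 4·row B = (32, 1, −4)   [check: 1·224 − 4·48 = 32]
  48 = 1·32 + 16   → row D = row B − 1·row C = (16, −1, 5)   [check: −1·224 + 5·48 = 16]
  32 = 2·16 + 0   → remainder 0, stop. gcd = 16 (last nonzero row D).
So gcd(224, 48) = 16, with Bézout identity −1·224 + 5·48 = 16. Containment (⊇): the Bézout identity exhibits 16 as an element of (224, 48), giving (16) ⊆ (224, 48). Containment (⊆): since 16 | 224 and 16 | 48 (224 = 16·14, 48 = 16·3), every Z-linear combination of 224 and 48 is divisible by 16, so (224, 48) ⊆ (16). Therefore (224, 48) = (16), d = 16.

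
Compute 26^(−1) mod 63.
Apply the extended Euclidean algorithm to (63, 26), tracking rows (r, s, t) with s·63 + t·26 = r. Each division r_prev = q·r_cur + r_new produces the new row as (previous row) − q·(current row):
  row A: (63, 1, 0)   [1·63 + 0·26 = 63]
  row B: (26, 0, 1)   [0·63 + 1·26 = 26]
  63 = 2·26 + 11   → row C = row A − 2·row B = (11, 1, −2)   [check: 1·63 − 2·26 = 11]
  26 = 2·11 + 4   → row D = row B − 2·row C = (4, −2, 5)   [check: −2·63 + 5·26 = 4]
  11 = 2·4 + 3   → row E = row C − 2·row D = (3, 5, −12)   [check: 5·63 − 12·26 = 3]
  4 = 1·3 + 1   → row F = row D − 1·row E = (1, −7, 17)   [check: −7·63 + 17·26 = 1]
  3 = 3·1 + 0   → remainder 0, stop. gcd = 1 (last nonzero row F).
The gcd is 1, so 26 is invertible mod 63. The last nonzero row gives −7·63 + 17·26 = 1, so t = 17. So 26^(−1) ≡ 17 (mod 63). Verify: 26 · 17 = 442 ≡ 1 (mod 63). ✓

Final answer: 26^(−1) ≡ 17 (mod 63)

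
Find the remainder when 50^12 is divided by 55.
Use repeated squaring. Binary(12) = 1100. Walk through the bits of the exponent 12 left-to-right: at each bit after the leading one, square the running value, then multiply by 50 if the bit is 1 (always reducing mod 55):
  bit 1 = 1 (leading): start with 50.
  bit 2 = 1: square 50^2 = 2500 ≡ 25; bit is 1, so multiply 25·50 = 1250 ≡ 40 (mod 55).
  bit 3 = 0: square 40^2 = 1600 ≡ 5 (mod 55).
  bit 4 = 0: square 5^2 = 25 (mod 55).
Final value: 50^12 ≡ 25 (mod 55).

Final answer: 25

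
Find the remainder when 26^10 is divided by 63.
Use repeated squaring. Binary(10) = 1010. Walk through the bits of the exponent 10 left-to-right: at each bit after the leading one, square the running value, then multiply by 26 if the bit is 1 (always reducing mod 63):
  bit 1 = 1 (leading): start with 26.
  bit 2 = 0: square 26^2 = 676 ≡ 46 (mod 63).
  bit 3 = 1: square 46^2 = 2116 ≡ 37; bit is 1, so multiply 37·26 = 962 ≡ 17 (mod 63).
  bit 4 = 0: square 17^2 = 289 ≡ 37 (mod 63).
Final value: 26^10 ≡ 37 (mod 63).

Final answer: 37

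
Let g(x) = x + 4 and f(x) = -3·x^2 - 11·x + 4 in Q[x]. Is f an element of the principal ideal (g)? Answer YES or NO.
YES

In Q[x] the ideal (g) consists of all multiples of g, so f ∈ (g) iff g | f, i.e. iff the remainder of f on division by g is 0. Divide f by g (g is monic, so eliminate the leading term of the running remainder at each step):
  leading term -3·x^2: subtract (-3·x)·g(x) = -3·x^2 - 12·x, leaving x + 4
  leading term x: subtract (1)·g(x) = x + 4, leaving 0
The remainder is 0, so f(x) = g(x) · h(x) with h(x) = 1 - 3·x. Hence g | f, i.e. f ∈ (g).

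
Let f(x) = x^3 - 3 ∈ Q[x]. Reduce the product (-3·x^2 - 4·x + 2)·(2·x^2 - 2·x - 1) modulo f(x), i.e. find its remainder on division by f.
First multiply in Q[x] without reducing: a · b = -6·x^4 - 2·x^3 + 15·x^2 - 2. Now divide by f(x) = x^3 - 3, eliminating the leading term at each step:
  leading term -6·x^4: subtract (-6·x)·f(x) = -6·x^4 + 18·x, leaving -2·x^3 + 15·x^2 - 18·x - 2
  leading term -2·x^3: subtract (-2)·f(x) = 6 - 2·x^3, leaving 15·x^2 - 18·x - 8
The degree is now < 3, so this is the remainder. Hence a · b ≡ 15·x^2 - 18·x - 8 in Q[x]/(f).

Final answer: a · b ≡ 15·x^2 - 18·x - 8 (mod f(x))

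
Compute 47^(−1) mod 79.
Apply the extended Euclidean algorithm to (79, 47), tracking rows (r, s, t) with s·79 + t·47 = r. Each division r_prev = q·r_cur + r_new produces the new row as (previous row) − q·(current row):
  row A: (79, 1, 0)   [1·79 + 0·47 = 79]
  row B: (47, 0, 1)   [0·79 + 1·47 = 47]
  79 = 1·47 + 32   → row C = row A − 1·row B = (32, 1, −1)   [check: 1·79 − 1·47 = 32]
  47 = 1·32 + 15   → row D = row B − 1·row C = (15, −1, 2)   [check: −1·79 + 2·47 = 15]
  32 = 2·15 + 2   → row E = row C − 2·row D = (2, 3, −5)   [check: 3·79 − 5·47 = 2]
  15 = 7·2 + 1   → row F = row D − 7·row E = (1, −22, 37)   [check: −22·79 + 37·47 = 1]
  2 = 2·1 + 0   → remainder 0, stop. gcd = 1 (last nonzero row F).
The gcd is 1, so 47 is invertible mod 79. The last nonzero row gives −22·79 + 37·47 = 1, so t = 37. So 47^(−1) ≡ 37 (mod 79). Verify: 47 · 37 = 1739 ≡ 1 (mod 79). ✓

Final answer: 47^(−1) ≡ 37 (mod 79)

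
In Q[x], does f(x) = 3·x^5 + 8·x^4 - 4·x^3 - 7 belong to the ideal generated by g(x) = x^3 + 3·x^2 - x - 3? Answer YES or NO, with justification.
NO

In Q[x] the ideal (g) consists of all multiples of g, so f ∈ (g) iff g | f, i.e. iff the remainder of f on division by g is 0. Divide f by g (g is monic, so eliminate the leading term of the running remainder at each step):
  leading term 3·x^5: subtract (3·x^2)·g(x) = 3·x^5 + 9·x^4 - 3·x^3 - 9·x^2, leaving -x^4 - x^3 + 9·x^2 - 7
  leading term -x^4: subtract (-x)·g(x) = -x^4 - 3·x^3 + x^2 + 3·x, leaving 2·x^3 + 8·x^2 - 3·x - 7
  leading term 2·x^3: subtract (2)·g(x) = 2·x^3 + 6·x^2 - 2·x - 6, leaving 2·x^2 - x - 1
The remainder r(x) = 2·x^2 - x - 1 ≠ 0 (and deg r < deg g), so g ∤ f, i.e. f ∉ (g).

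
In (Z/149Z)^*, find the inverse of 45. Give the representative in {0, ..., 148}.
Apply the extended Euclidean algorithm to (149, 45), tracking rows (r, s, t) with s·149 + t·45 = r. Each division r_prev = q·r_cur + r_new produces the new row as (previous row) − q·(current row):
  row A: (149, 1, 0)   [1·149 + 0·45 = 149]
  row B: (45, 0, 1)   [0·149 + 1·45 = 45]
  149 = 3·45 + 14   → row C = row A − 3·row B = (14, 1, −3)   [check: 1·149 − 3·45 = 14]
  45 = 3·14 + 3   → row D = row B − 3·row C = (3, −3, 10)   [check: −3·149 + 10·45 = 3]
  14 = 4·3 + 2   → row E = row C − 4·row D = (2, 13, −43)   [check: 13·149 − 43·45 = 2]
  3 = 1·2 + 1   → row F = row D − 1·row E = (1, −16, 53)   [check: −16·149 + 53·45 = 1]
  2 = 2·1 + 0   → remainder 0, stop. gcd = 1 (last nonzero row F).
The gcd is 1, so 45 is invertible mod 149. The last nonzero row gives −16·149 + 53·45 = 1, so t = 53. So 45^(−1) ≡ 53 (mod 149). Verify: 45 · 53 = 2385 ≡ 1 (mod 149). ✓

Final answer: 45^(−1) ≡ 53 (mod 149)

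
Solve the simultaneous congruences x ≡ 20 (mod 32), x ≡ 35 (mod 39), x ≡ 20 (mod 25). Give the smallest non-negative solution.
The moduli 32, 39, 25 are pairwise coprime, so by the CRT there is a unique solution mod 32·39·25 = 31200.
Solve by successive substitution. Start with x ≡ 20 (mod 32).
  Combine with x ≡ 35 (mod 39): write x = 20 + 32·t and require 20 + 32·t ≡ 35 (mod 39), i.e. 32·t ≡ 35 − 20 ≡ 15 (mod 39). Since 32^(−1) ≡ 11 (mod 39), t ≡ 11·15 ≡ 9 (mod 39). So x ≡ 20 + 32·9 = 308 (mod 1248).
  Combine with x ≡ 20 (mod 25): write x = 308 + 1248·t and require 308 + 1248·t ≡ 20 (mod 25), i.e. 1248·t ≡ 20 − 308 ≡ 12 (mod 25). Since 1248^(−1) ≡ 12 (mod 25) (1248 ≡ 23 (mod 25)), t ≡ 12·12 ≡ 19 (mod 25). So x ≡ 308 + 1248·19 = 24020 (mod 31200).
Unique solution in [0, 31200): x = 24020.

Final answer: x ≡ 24020 (mod 31200); the representative in [0, 31200) is 24020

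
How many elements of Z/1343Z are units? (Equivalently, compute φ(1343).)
An element a ∈ Z/1343Z is a unit iff gcd(a, 1343) = 1, so the number of units is φ(1343). φ is multiplicative, with φ(p^e) = p^e − p^(e−1). Factorise 1343 = 17 · 79. Then
  φ(1343) = (17 − 1) · (79 − 1) = 16 · 78 = 1248.

Final answer: Z/1343Z has φ(1343) = 1248 units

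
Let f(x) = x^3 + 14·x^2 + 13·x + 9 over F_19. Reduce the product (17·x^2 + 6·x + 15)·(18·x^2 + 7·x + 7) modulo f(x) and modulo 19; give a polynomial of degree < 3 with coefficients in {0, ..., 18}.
a · b ≡ 13·x^2 + 12·x + 5 (mod f(x))

Multiply as integer polynomials: a · b = 306·x^4 + 227·x^3 + 431·x^2 + 147·x + 105. Reducing coefficients mod 19: a · b ≡ 2·x^4 + 18·x^3 + 13·x^2 + 14·x + 10. Now divide by f(x) = x^3 + 14·x^2 + 13·x + 9 in F_19[x], eliminating the leading term at each step:
  leading term 2·x^4: subtract (2·x)·f(x) = 2·x^4 + 9·x^3 + 7·x^2 + 18·x, leaving 9·x^3 + 6·x^2 + 15·x + 10 (coefficients mod 19)
  leading term 9·x^3: subtract (9)·f(x) = 9·x^3 + 12·x^2 + 3·x + 5, leaving 13·x^2 + 12·x + 5 (coefficients mod 19)
The degree is now < 3, so this is the remainder. Hence a · b ≡ 13·x^2 + 12·x + 5 in F_19[x]/(f).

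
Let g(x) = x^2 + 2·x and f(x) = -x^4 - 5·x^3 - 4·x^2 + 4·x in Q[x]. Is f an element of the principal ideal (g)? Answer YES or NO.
YES

In Q[x] the ideal (g) consists of all multiples of g, so f ∈ (g) iff g | f, i.e. iff the remainder of f on division by g is 0. Divide f by g (g is monic, so eliminate the leading term of the running remainder at each step):
  leading term -x^4: subtract (-x^2)·g(x) = -x^4 - 2·x^3, leaving -3·x^3 - 4·x^2 + 4·x
  leading term -3·x^3: subtract (-3·x)·g(x) = -3·x^3 - 6·x^2, leaving 2·x^2 + 4·x
  leading term 2·x^2: subtract (2)·g(x) = 2·x^2 + 4·x, leaving 0
The remainder is 0, so f(x) = g(x) · h(x) with h(x) = -x^2 - 3·x + 2. Hence g | f, i.e. f ∈ (g).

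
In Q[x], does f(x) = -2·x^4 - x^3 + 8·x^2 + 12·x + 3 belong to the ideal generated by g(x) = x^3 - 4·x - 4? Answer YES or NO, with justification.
In Q[x] the ideal (g) consists of all multiples of g, so f ∈ (g) iff g | f, i.e. iff the remainder of f on division by g is 0. Divide f by g (g is monic, so eliminate the leading term of the running remainder at each step):
  leading term -2·x^4: subtract (-2·x)·g(x) = -2·x^4 + 8·x^2 + 8·x, leaving -x^3 + 4·x + 3
  leading term -x^3: subtract (-1)·g(x) = -x^3 + 4·x + 4, leaving -1
The remainder r(x) = -1 ≠ 0 (and deg r < deg g), so g ∤ f, i.e. f ∉ (g).

Final answer: NO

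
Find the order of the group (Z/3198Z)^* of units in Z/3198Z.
|(Z/3198Z)^*| = 960

(Z/3198Z)^* consists of the classes a with gcd(a, 3198) = 1, so its order is φ(3198). φ is multiplicative, with φ(p^e) = p^e − p^(e−1). Factorise 3198 = 2 · 3 · 13 · 41. Then
  φ(3198) = (2 − 1) · (3 − 1) · (13 − 1) · (41 − 1) = 1 · 2 · 12 · 40 = 960.
Thus |(Z/3198Z)^*| = 960.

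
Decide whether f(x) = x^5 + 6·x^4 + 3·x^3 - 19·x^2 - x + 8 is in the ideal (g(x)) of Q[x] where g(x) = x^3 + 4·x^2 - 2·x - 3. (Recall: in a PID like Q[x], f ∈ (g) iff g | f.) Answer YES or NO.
In Q[x] the ideal (g) consists of all multiples of g, so f ∈ (g) iff g | f, i.e. iff the remainder of f on division by g is 0. Divide f by g (g is monic, so eliminate the leading term of the running remainder at each step):
  leading term x^5: subtract (x^2)·g(x) = x^5 + 4·x^4 - 2·x^3 - 3·x^2, leaving 2·x^4 + 5·x^3 - 16·x^2 - x + 8
  leading term 2·x^4: subtract (2·x)·g(x) = 2·x^4 + 8·x^3 - 4·x^2 - 6·x, leaving -3·x^3 - 12·x^2 + 5·x + 8
  leading term -3·x^3: subtract (-3)·g(x) = -3·x^3 - 12·x^2 + 6·x + 9, leaving -x - 1
The remainder r(x) = -x - 1 ≠ 0 (and deg r < deg g), so g ∤ f, i.e. f ∉ (g).

Final answer: NO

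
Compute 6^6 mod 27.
Use repeated squaring. Binary(6) = 110. Walk through the bits of the exponent 6 left-to-right: at each bit after the leading one, square the running value, then multiply by 6 if the bit is 1 (always reducing mod 27):
  bit 1 = 1 (leading): start with 6.
  bit 2 = 1: square 6^2 = 36 ≡ 9; bit is 1, so multiply 9·6 = 54 ≡ 0 (mod 27).
  bit 3 = 0: square 0^2 = 0 (mod 27).
Final value: 6^6 ≡ 0 (mod 27).

Final answer: 0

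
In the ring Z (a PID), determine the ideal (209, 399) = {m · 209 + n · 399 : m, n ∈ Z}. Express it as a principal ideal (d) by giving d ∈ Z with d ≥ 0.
(209, 399) = (19); d = 19

In the PID Z, (a, b) is generated by gcd(a, b). Compute gcd(399, 209) with the extended Euclidean algorithm, tracking rows (r, s, t) with s·399 + t·209 = r:
  row A: (399, 1, 0)   [1·399 + 0·209 = 399]
  row B: (209, 0, 1)   [0·399 + 1·209 = 209]
  399 = 1·209 + 190   → row C = row A − 1·row B = (190, 1, −1)   [check: 1·399 − 1·209 = 190]
  209 = 1·190 + 19   → row D = row B − 1·row C = (19, −1, 2)   [check: −1·399 + 2·209 = 19]
  190 = 10·19 + 0   → remainder 0, stop. gcd = 19 (last nonzero row D).
So gcd(209, 399) = 19, with Bézout identity −1·399 + 2·209 = 19. Containment (⊇): the Bézout identity exhibits 19 as an element of (209, 399), giving (19) ⊆ (209, 399). Containment (⊆): since 19 | 209 and 19 | 399 (209 = 19·11, 399 = 19·21), every Z-linear combination of 209 and 399 is divisible by 19, so (209, 399) ⊆ (19). Therefore (209, 399) = (19), d = 19.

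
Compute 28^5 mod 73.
Use repeated squaring. Binary(5) = 101. Walk through the bits of the exponent 5 left-to-right: at each bit after the leading one, square the running value, then multiply by 28 if the bit is 1 (always reducing mod 73):
  bit 1 = 1 (leading): start with 28.
  bit 2 = 0: square 28^2 = 784 ≡ 54 (mod 73).
  bit 3 = 1: square 54^2 = 2916 ≡ 69; bit is 1, so multiply 69·28 = 1932 ≡ 34 (mod 73).
Final value: 28^5 ≡ 34 (mod 73).

Final answer: 34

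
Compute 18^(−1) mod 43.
18^(−1) ≡ 12 (mod 43)

Apply the extended Euclidean algorithm to (43, 18), tracking rows (r, s, t) with s·43 + t·18 = r. Each division r_prev = q·r_cur + r_new produces the new row as (previous row) − q·(current row):
  row A: (43, 1, 0)   [1·43 + 0·18 = 43]
  row B: (18, 0, 1)   [0·43 + 1·18 = 18]
  43 = 2·18 + 7   → row C = row A − 2·row B = (7, 1, −2)   [check: 1·43 − 2·18 = 7]
  18 = 2·7 + 4   → row D = row B − 2·row C = (4, −2, 5)   [check: −2·43 + 5·18 = 4]
  7 = 1·4 + 3   → row E = row C − 1·row D = (3, 3, −7)   [check: 3·43 − 7·18 = 3]
  4 = 1·3 + 1   → row F = row D − 1·row E = (1, −5, 12)   [check: −5·43 + 12·18 = 1]
  3 = 3·1 + 0   → remainder 0, stop. gcd = 1 (last nonzero row F).
The gcd is 1, so 18 is invertible mod 43. The last nonzero row gives −5·43 + 12·18 = 1, so t = 12. So 18^(−1) ≡ 12 (mod 43). Verify: 18 · 12 = 216 ≡ 1 (mod 43). ✓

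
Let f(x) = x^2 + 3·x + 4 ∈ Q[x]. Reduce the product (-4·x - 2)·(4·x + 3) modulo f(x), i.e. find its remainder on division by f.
First multiply in Q[x] without reducing: a · b = -16·x^2 - 20·x - 6. Now divide by f(x) = x^2 + 3·x + 4, eliminating the leading term at each step:
  leading term -16·x^2: subtract (-16)·f(x) = -16·x^2 - 48·x - 64, leaving 28·x + 58
The degree is now < 2, so this is the remainder. Hence a · b ≡ 28·x + 58 in Q[x]/(f).

Final answer: a · b ≡ 28·x + 58 (mod f(x))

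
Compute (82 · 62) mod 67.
Reduce the factors first: 82 ≡ 15 (mod 67), so 82 · 62 ≡ 15 · 62 (mod 67). 15 · 62 = 930. Dividing by 67: 930 = 13·67 + 59. So (82 · 62) mod 67 = 59.

Final answer: 59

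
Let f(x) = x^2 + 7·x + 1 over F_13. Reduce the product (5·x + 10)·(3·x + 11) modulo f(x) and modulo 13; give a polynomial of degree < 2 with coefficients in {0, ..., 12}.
Multiply as integer polynomials: a · b = 15·x^2 + 85·x + 110. Reducing coefficients mod 13: a · b ≡ 2·x^2 + 7·x + 6. Now divide by f(x) = x^2 + 7·x + 1 in F_13[x], eliminating the leading term at each step:
  leading term 2·x^2: subtract (2)·f(x) = 2·x^2 + x + 2, leaving 6·x + 4 (coefficients mod 13)
The degree is now < 2, so this is the remainder. Hence a · b ≡ 6·x + 4 in F_13[x]/(f).

Final answer: a · b ≡ 6·x + 4 (mod f(x))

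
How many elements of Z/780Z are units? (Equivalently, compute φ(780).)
Z/780Z has φ(780) = 192 units

An element a ∈ Z/780Z is a unit iff gcd(a, 780) = 1, so the number of units is φ(780). φ is multiplicative, with φ(p^e) = p^e − p^(e−1). Factorise 780 = 2^2 · 3 · 5 · 13. Then
  φ(780) = (2^2 − 2^1) · (3 − 1) · (5 − 1) · (13 − 1) = 2 · 2 · 4 · 12 = 192.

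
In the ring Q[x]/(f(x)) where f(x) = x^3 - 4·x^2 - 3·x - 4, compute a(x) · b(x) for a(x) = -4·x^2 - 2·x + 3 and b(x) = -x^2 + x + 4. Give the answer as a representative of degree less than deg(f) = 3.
First multiply in Q[x] without reducing: a · b = 4·x^4 - 2·x^3 - 21·x^2 - 5·x + 12. Now divide by f(x) = x^3 - 4·x^2 - 3·x - 4, eliminating the leading term at each step:
  leading term 4·x^4: subtract (4·x)·f(x) = 4·x^4 - 16·x^3 - 12·x^2 - 16·x, leaving 14·x^3 - 9·x^2 + 11·x + 12
  leading term 14·x^3: subtract (14)·f(x) = 14·x^3 - 56·x^2 - 42·x - 56, leaving 47·x^2 + 53·x + 68
The degree is now < 3, so this is the remainder. Hence a · b ≡ 47·x^2 + 53·x + 68 in Q[x]/(f).

Final answer: a · b ≡ 47·x^2 + 53·x + 68 (mod f(x))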